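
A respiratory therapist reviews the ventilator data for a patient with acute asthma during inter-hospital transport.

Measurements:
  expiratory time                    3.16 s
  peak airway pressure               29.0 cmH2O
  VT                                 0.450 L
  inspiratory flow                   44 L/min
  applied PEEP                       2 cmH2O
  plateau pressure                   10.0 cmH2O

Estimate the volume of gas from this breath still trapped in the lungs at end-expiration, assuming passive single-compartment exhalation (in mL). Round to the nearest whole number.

51

Flow: 44 L/min ÷ 60 = 0.7333 L/s.
R = (PIP − Pplat)/V̇ = (29.0 − 10.0) / 0.7333 = 19.0/0.7333 = 25.91 cmH2O·s/L.
C = Vt/(Pplat − PEEP) = 450.0 / (10.0 − 2) = 450.0/8.0 = 56.25 mL/cmH2O.
τ = R × C = 25.91 × 0.05625 L/cmH2O = 1.457 s.
Fraction remaining = e^(−Te/τ) = e^(−3.16/1.457) = 0.1143.
Trapped volume = 450.0 × 0.1143 = 51.435 mL.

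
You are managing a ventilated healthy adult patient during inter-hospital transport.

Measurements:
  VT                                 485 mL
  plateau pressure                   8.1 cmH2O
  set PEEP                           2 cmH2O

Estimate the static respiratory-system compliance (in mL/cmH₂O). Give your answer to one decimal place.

79.5

Cstat = Vt / (Pplat − PEEP) = 485 / (8.1 − 2) = 485 / 6.1 = 79.508 mL/cmH2O.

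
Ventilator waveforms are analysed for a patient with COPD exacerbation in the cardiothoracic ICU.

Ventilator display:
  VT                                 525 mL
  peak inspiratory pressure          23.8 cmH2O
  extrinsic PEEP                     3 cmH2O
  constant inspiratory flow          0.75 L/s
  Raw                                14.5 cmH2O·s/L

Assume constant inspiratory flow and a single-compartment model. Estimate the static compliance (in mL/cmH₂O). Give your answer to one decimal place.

Equation of motion (constant flow): PIP = Vt/C + R·V̇ + PEEP.
Vt/C = PIP − R·V̇ − PEEP = 23.8 − 14.5×0.75 − 3 = 23.8 − 10.875 − 3 = 9.925 cmH2O.
C = Vt / 9.925 = 525 / 9.925 = 52.897 mL/cmH2O.

52.9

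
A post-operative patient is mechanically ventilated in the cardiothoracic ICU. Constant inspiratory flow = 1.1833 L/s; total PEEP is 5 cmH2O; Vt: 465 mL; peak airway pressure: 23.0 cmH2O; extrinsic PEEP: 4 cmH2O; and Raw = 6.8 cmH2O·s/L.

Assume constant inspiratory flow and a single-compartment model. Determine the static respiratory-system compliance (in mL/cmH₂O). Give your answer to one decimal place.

Total PEEP = 5 cmH2O (set 4 + intrinsic 1); this is the baseline alveolar pressure.
Equation of motion (constant flow): PIP = Vt/C + R·V̇ + PEEP.
Vt/C = PIP − R·V̇ − PEEP = 23.0 − 6.8×1.1833 − 5 = 23.0 − 8.046 − 5 = 9.954 cmH2O.
C = Vt / 9.954 = 465 / 9.954 = 46.715 mL/cmH2O.

46.7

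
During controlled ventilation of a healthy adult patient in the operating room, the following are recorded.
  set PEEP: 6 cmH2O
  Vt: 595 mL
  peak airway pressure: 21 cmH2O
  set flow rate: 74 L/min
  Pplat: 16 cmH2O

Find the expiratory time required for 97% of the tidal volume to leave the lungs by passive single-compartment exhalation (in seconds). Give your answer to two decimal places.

0.85

Flow: 74 L/min ÷ 60 = 1.2333 L/s.
R = (PIP − Pplat)/V̇ = (21 − 16) / 1.2333 = 5.0/1.2333 = 4.054 cmH2O·s/L.
C = Vt/(Pplat − PEEP) = 595.0 / (16 − 6) = 595.0/10.0 = 59.5 mL/cmH2O.
τ = R × C = 4.054 × 0.0595 L/cmH2O = 0.2412 s.
t = −τ·ln(1 − 0.97) = −0.2412·ln(0.03) = 0.8458 s.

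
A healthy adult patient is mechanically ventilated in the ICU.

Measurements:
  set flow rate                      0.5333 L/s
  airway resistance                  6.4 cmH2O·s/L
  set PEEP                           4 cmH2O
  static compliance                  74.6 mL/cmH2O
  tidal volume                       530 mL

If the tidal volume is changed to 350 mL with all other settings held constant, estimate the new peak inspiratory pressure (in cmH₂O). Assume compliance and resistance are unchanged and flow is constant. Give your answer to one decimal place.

PIP = Vt/C + R·V̇ + PEEP (constant-flow equation of motion).
Only the elastic term changes: ΔPIP = ΔVt / C = (350 − 530) / 74.6 = -2.413 cmH2O.
Original PIP = 530/74.6 + 6.4×0.5333 + 4 = 14.518 cmH2O; new PIP = 14.518 + (-2.413) = 12.105 cmH2O.

12.1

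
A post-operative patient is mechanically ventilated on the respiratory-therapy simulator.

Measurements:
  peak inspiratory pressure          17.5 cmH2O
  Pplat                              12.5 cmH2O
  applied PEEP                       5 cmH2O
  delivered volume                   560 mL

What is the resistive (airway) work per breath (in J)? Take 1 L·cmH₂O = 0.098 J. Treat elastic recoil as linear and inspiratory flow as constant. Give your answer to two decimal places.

0.27

With constant inspiratory flow the resistive pressure is constant at PIP − Pplat = 17.5 − 12.5 = 5.0 cmH2O, so resistive work = 5.0 × 0.560 = 2.8 L·cmH2O.
× 0.098 J/(L·cmH2O) → 0.2744 J.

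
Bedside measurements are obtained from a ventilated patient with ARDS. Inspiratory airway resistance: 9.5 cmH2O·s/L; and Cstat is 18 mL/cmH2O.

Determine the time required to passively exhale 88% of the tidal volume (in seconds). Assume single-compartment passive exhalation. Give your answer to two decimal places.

τ = R × C = 9.5 × 18 mL/cmH2O = 9.5 × 0.018 L/cmH2O = 0.171 s.
Exhaled fraction f = 1 − e^(−t/τ) → t = −τ·ln(1 − f) = −0.171·ln(0.12) = 0.3626 s.

0.36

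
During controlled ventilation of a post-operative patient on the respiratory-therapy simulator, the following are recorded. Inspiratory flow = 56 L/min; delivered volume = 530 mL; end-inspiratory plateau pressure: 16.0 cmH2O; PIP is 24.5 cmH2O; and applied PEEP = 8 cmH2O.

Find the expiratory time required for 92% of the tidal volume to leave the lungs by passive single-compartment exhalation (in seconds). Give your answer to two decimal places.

1.52

Flow: 56 L/min ÷ 60 = 0.9333 L/s.
R = (PIP − Pplat)/V̇ = (24.5 − 16.0) / 0.9333 = 8.5/0.9333 = 9.107 cmH2O·s/L.
C = Vt/(Pplat − PEEP) = 530.0 / (16.0 − 8) = 530.0/8.0 = 66.25 mL/cmH2O.
τ = R × C = 9.107 × 0.06625 L/cmH2O = 0.6033 s.
t = −τ·ln(1 − 0.92) = −0.6033·ln(0.08) = 1.524 s.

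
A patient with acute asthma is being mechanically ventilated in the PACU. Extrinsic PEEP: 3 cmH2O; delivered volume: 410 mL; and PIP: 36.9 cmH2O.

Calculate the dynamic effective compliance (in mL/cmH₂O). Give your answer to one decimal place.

12.1

Dynamic compliance = Vt / (PIP − PEEP) = 410 / (36.9 − 3) = 410 / 33.9 = 12.094 mL/cmH2O.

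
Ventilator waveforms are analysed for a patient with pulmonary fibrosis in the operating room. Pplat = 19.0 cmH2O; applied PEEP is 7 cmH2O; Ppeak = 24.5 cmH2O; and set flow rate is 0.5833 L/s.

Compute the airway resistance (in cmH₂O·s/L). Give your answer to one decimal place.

9.4

Raw = (PIP − Pplat) / flow = (24.5 − 19.0) / 0.5833 = 5.5 / 0.5833 = 9.429 cmH2O·s/L.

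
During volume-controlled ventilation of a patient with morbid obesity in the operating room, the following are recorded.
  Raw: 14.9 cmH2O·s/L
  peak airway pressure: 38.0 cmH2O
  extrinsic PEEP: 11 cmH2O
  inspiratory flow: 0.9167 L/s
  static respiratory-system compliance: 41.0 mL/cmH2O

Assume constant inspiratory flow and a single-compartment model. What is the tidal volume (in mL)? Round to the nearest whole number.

547

Equation of motion (constant flow): PIP = Vt/C + R·V̇ + PEEP.
Vt/C = PIP − R·V̇ − PEEP = 38.0 − 13.659 − 11 = 13.341 cmH2O.
Vt = C × 13.341 = 41.0 × 13.341 = 546.98 mL.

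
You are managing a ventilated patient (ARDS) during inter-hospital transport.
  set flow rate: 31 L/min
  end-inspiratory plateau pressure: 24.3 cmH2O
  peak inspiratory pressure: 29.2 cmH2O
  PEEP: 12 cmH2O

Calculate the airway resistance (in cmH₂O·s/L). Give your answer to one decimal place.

Flow: 31 L/min ÷ 60 = 0.5167 L/s.
Raw = (PIP − Pplat) / flow = (29.2 − 24.3) / 0.5167 = 4.9 / 0.5167 = 9.483 cmH2O·s/L.

9.5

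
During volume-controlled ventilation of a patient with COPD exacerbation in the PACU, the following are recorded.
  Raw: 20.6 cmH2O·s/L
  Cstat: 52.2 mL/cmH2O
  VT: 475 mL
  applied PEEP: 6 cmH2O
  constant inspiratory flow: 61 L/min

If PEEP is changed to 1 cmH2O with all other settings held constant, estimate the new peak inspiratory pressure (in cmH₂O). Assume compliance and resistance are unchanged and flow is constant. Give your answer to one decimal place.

31.0

Flow: 61 L/min ÷ 60 = 1.0167 L/s.
PIP = Vt/C + R·V̇ + PEEP (constant-flow equation of motion).
Only the baseline term changes: ΔPIP = ΔPEEP = 1 − 6 = -5.0 cmH2O.
Original PIP = 475/52.2 + 20.6×1.0167 + 6 = 36.044 cmH2O; new PIP = 36.044 + (-5.0) = 31.044 cmH2O.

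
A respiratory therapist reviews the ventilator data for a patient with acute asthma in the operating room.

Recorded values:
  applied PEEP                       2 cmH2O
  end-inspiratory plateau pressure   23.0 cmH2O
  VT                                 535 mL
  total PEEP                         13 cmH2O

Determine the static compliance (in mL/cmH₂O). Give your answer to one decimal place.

End-expiratory occlusion gives total PEEP = 13 cmH2O (intrinsic PEEP = 13 − 2 = 11). Use total PEEP for the elastic gradient.
Cstat = Vt / (Pplat − PEEPtotal) = 535 / (23.0 − 13) = 535 / 10.0 = 53.5 mL/cmH2O.

53.5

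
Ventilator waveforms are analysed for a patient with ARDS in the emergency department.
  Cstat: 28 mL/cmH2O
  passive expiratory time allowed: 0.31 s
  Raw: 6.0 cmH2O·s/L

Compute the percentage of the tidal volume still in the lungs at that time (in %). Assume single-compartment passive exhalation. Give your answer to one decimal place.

15.8

τ = R × C = 6.0 × 28 mL/cmH2O = 6.0 × 0.028 L/cmH2O = 0.168 s.
Passive exhalation: V(t)/V₀ = e^(−t/τ) = e^(−0.31/0.168) = 0.158.
Fraction remaining = 0.158 → 15.8%.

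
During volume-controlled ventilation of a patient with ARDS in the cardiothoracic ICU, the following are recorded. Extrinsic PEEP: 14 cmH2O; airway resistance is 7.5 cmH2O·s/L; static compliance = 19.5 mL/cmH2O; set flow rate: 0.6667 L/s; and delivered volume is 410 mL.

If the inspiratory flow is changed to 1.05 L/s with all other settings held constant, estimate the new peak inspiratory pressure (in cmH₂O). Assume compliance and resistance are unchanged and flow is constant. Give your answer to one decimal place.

42.9

PIP = Vt/C + R·V̇ + PEEP (constant-flow equation of motion).
Only the resistive term changes: ΔPIP = R × ΔV̇ = 7.5 × (1.05 − 0.6667) = 7.5 × 0.3833 = 2.875 cmH2O.
Original PIP = 410/19.5 + 7.5×0.6667 + 14 = 40.026 cmH2O; new PIP = 40.026 + (2.875) = 42.901 cmH2O.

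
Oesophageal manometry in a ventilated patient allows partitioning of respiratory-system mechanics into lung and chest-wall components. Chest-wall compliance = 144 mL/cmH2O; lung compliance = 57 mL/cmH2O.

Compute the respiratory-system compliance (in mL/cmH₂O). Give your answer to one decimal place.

40.8

Lung and chest wall are elastances in series: 1/Crs = 1/CL + 1/Ccw.
1/Crs = 1/57 + 1/144 = 0.02449.
Crs = 40.833 mL/cmH2O.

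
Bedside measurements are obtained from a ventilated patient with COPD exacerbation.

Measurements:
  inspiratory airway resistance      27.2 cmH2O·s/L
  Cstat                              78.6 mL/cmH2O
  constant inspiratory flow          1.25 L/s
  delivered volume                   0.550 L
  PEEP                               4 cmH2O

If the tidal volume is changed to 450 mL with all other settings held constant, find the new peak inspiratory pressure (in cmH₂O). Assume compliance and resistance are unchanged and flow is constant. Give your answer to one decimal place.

43.7

PIP = Vt/C + R·V̇ + PEEP (constant-flow equation of motion).
Only the elastic term changes: ΔPIP = ΔVt / C = (450 − 550) / 78.6 = -1.272 cmH2O.
Original PIP = 550/78.6 + 27.2×1.25 + 4 = 44.997 cmH2O; new PIP = 44.997 + (-1.272) = 43.725 cmH2O.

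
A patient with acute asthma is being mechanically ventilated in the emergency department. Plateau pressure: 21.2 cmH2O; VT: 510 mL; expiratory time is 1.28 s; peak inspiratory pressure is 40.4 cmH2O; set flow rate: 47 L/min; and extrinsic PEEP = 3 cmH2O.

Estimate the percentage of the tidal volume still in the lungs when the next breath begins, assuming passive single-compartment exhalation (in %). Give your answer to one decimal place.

Flow: 47 L/min ÷ 60 = 0.7833 L/s.
R = (PIP − Pplat)/V̇ = (40.4 − 21.2) / 0.7833 = 19.2/0.7833 = 24.512 cmH2O·s/L.
C = Vt/(Pplat − PEEP) = 510.0 / (21.2 − 3) = 510.0/18.2 = 28.022 mL/cmH2O.
τ = R × C = 24.512 × 0.02802 L/cmH2O = 0.6868 s.
Fraction remaining at end-expiration = e^(−Te/τ) = e^(−1.28/0.6868) = 0.1551 → 15.51%.

15.5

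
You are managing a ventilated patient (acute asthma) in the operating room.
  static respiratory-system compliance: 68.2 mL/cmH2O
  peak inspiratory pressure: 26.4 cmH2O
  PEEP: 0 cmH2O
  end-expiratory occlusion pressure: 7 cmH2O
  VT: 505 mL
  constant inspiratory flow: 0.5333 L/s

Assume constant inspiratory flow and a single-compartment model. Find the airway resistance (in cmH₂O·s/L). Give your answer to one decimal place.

Total PEEP = 7 cmH2O (set 0 + intrinsic 7); this is the baseline alveolar pressure.
Equation of motion (constant flow): PIP = Vt/C + R·V̇ + PEEP.
R·V̇ = PIP − Vt/C − PEEP = 26.4 − 505/68.2 − 7 = 26.4 − 7.405 − 7 = 11.995 cmH2O.
R = 11.995 / 0.5333 = 22.492 cmH2O·s/L.

22.5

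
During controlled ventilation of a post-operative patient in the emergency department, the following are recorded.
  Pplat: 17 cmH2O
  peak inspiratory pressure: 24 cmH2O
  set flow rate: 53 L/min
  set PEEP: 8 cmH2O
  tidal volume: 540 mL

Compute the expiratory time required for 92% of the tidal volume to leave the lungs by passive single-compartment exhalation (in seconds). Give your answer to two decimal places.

Flow: 53 L/min ÷ 60 = 0.8833 L/s.
R = (PIP − Pplat)/V̇ = (24 − 17) / 0.8833 = 7.0/0.8833 = 7.925 cmH2O·s/L.
C = Vt/(Pplat − PEEP) = 540.0 / (17 − 8) = 540.0/9.0 = 60.0 mL/cmH2O.
τ = R × C = 7.925 × 0.06 L/cmH2O = 0.4755 s.
t = −τ·ln(1 − 0.92) = −0.4755·ln(0.08) = 1.201 s.

1.20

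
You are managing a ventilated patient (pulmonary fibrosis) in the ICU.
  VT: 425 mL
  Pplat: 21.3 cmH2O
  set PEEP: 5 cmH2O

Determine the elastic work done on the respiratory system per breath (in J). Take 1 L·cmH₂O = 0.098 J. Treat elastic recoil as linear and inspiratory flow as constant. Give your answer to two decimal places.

Elastic work ≈ ½ × (Pplat − PEEP) × Vt = 0.5 × (21.3 − 5) × 0.425 L = 0.5 × 16.3 × 0.425 = 3.464 L·cmH2O.
× 0.098 J/(L·cmH2O) → 0.3395 J.

0.34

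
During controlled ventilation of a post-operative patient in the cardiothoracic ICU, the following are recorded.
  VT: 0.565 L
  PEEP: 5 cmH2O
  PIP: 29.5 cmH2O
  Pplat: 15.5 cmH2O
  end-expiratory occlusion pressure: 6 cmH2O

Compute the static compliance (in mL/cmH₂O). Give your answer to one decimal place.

End-expiratory occlusion gives total PEEP = 6 cmH2O (intrinsic PEEP = 6 − 5 = 1). Use total PEEP for the elastic gradient.
Cstat = Vt / (Pplat − PEEPtotal) = 565 / (15.5 − 6) = 565 / 9.5 = 59.474 mL/cmH2O.

59.5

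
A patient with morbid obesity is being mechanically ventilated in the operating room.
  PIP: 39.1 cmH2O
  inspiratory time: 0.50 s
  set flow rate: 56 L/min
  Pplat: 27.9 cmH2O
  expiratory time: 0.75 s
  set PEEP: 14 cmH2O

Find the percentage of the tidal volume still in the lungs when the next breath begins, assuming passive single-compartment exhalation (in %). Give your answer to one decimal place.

Flow: 56 L/min ÷ 60 = 0.9333 L/s.
Vt = flow × Ti = 0.9333 L/s × 0.50 s × 1000 mL/L = 466.65 mL.
R = (PIP − Pplat)/V̇ = (39.1 − 27.9) / 0.9333 = 11.2/0.9333 = 12.0 cmH2O·s/L.
C = Vt/(Pplat − PEEP) = 466.65 / (27.9 − 14) = 466.65/13.9 = 33.572 mL/cmH2O.
τ = R × C = 12.0 × 0.03357 L/cmH2O = 0.4028 s.
Fraction remaining at end-expiration = e^(−Te/τ) = e^(−0.75/0.4028) = 0.1554 → 15.54%.

15.5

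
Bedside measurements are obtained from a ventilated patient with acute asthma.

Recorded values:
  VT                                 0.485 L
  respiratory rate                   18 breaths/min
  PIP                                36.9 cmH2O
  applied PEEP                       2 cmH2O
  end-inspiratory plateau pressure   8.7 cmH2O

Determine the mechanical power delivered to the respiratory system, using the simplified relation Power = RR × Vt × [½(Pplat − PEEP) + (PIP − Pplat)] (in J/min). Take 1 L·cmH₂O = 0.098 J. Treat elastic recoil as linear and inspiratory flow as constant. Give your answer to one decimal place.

27.0

Per-breath work = Vt × [½(Pplat−PEEP) + (PIP−Pplat)] = 0.485 × [0.5×6.7 + 28.2] = 0.485 × 31.55 = 15.302 L·cmH2O.
Power = 18 × 15.302 = 275.44 L·cmH2O/min.
× 0.098 J/(L·cmH2O) → 26.993 J/min.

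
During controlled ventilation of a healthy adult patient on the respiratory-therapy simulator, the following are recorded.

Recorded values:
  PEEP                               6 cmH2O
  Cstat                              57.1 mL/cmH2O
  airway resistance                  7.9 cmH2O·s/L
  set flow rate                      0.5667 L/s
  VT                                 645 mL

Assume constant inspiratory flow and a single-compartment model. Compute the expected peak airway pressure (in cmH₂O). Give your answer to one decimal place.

21.8

Equation of motion (constant flow): PIP = Vt/C + R·V̇ + PEEP.
PIP = 645/57.1 + 7.9×0.5667 + 6 = 11.296 + 4.477 + 6 = 21.773 cmH2O.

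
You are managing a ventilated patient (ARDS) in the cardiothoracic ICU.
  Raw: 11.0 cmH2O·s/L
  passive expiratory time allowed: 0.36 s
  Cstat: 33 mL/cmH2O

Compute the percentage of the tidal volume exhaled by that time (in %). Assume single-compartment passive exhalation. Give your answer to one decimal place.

τ = R × C = 11.0 × 33 mL/cmH2O = 11.0 × 0.033 L/cmH2O = 0.363 s.
Passive exhalation: V(t)/V₀ = e^(−t/τ) = e^(−0.36/0.363) = 0.3709.
Fraction exhaled = 1 − 0.3709 = 0.6291 → 62.91%.

62.9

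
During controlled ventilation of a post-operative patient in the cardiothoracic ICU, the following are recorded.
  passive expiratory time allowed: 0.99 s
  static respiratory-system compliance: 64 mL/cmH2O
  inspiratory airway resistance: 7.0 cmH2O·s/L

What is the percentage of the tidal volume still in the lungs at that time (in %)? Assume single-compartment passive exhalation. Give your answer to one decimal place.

τ = R × C = 7.0 × 64 mL/cmH2O = 7.0 × 0.064 L/cmH2O = 0.448 s.
Passive exhalation: V(t)/V₀ = e^(−t/τ) = e^(−0.99/0.448) = 0.1097.
Fraction remaining = 0.1097 → 10.97%.

11.0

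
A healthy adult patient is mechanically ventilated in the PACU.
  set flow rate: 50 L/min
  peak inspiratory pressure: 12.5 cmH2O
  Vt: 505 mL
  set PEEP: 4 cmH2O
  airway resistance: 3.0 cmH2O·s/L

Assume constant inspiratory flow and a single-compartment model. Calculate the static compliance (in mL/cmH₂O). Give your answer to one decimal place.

84.2

Flow: 50 L/min ÷ 60 = 0.8333 L/s.
Equation of motion (constant flow): PIP = Vt/C + R·V̇ + PEEP.
Vt/C = PIP − R·V̇ − PEEP = 12.5 − 3.0×0.8333 − 4 = 12.5 − 2.5 − 4 = 6.0 cmH2O.
C = Vt / 6.0 = 505 / 6.0 = 84.167 mL/cmH2O.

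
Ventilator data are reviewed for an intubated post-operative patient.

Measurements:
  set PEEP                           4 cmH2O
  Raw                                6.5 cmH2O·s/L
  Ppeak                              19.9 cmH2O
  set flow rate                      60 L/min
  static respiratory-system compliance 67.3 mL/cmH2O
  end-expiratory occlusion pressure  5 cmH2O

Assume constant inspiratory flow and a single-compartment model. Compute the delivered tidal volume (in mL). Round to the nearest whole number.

Flow: 60 L/min ÷ 60 = 1 L/s.
Total PEEP = 5 cmH2O (set 4 + intrinsic 1); this is the baseline alveolar pressure.
Equation of motion (constant flow): PIP = Vt/C + R·V̇ + PEEP.
Vt/C = PIP − R·V̇ − PEEP = 19.9 − 6.5 − 5 = 8.4 cmH2O.
Vt = C × 8.4 = 67.3 × 8.4 = 565.32 mL.

565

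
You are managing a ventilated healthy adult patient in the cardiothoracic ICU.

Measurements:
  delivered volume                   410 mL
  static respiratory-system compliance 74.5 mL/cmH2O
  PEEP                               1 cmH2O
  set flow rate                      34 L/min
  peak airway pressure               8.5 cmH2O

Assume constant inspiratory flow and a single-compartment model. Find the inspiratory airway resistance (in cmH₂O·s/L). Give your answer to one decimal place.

3.5

Flow: 34 L/min ÷ 60 = 0.5667 L/s.
Equation of motion (constant flow): PIP = Vt/C + R·V̇ + PEEP.
R·V̇ = PIP − Vt/C − PEEP = 8.5 − 410/74.5 − 1 = 8.5 − 5.503 − 1 = 1.997 cmH2O.
R = 1.997 / 0.5667 = 3.524 cmH2O·s/L.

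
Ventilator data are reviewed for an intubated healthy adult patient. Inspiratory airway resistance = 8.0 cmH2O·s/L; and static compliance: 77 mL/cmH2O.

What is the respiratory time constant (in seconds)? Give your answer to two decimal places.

0.62

τ = R × C = 8.0 × 77 mL/cmH2O = 8.0 × 0.077 L/cmH2O = 0.616 s.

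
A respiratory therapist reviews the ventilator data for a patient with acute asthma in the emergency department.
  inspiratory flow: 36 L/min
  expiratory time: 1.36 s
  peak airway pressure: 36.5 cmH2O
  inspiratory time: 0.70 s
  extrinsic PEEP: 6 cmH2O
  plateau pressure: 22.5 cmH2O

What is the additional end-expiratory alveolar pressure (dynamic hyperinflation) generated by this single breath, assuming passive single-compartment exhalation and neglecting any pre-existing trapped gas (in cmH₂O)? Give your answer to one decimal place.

1.7

Flow: 36 L/min ÷ 60 = 0.6 L/s.
Vt = flow × Ti = 0.6 L/s × 0.70 s × 1000 mL/L = 420.0 mL.
R = (PIP − Pplat)/V̇ = (36.5 − 22.5) / 0.6 = 14.0/0.6 = 23.333 cmH2O·s/L.
C = Vt/(Pplat − PEEP) = 420.0 / (22.5 − 6) = 420.0/16.5 = 25.455 mL/cmH2O.
τ = R × C = 23.333 × 0.02546 L/cmH2O = 0.5941 s.
Fraction remaining = e^(−Te/τ) = e^(−1.36/0.5941) = 0.1013; trapped volume = 420.0 × 0.1013 = 42.546 mL.
Additional alveolar pressure from trapping ≈ V_trapped / C = 42.546 / 25.455 = 1.671 cmH2O.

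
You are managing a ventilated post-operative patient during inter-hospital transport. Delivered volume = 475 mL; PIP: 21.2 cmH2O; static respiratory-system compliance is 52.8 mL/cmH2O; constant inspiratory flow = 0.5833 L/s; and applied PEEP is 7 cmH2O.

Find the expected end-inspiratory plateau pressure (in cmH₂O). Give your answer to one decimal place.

Pplat = PEEP + Vt / Cstat = 7 + 475 / 52.8 = 7 + 8.996 = 15.996 cmH2O.

16.0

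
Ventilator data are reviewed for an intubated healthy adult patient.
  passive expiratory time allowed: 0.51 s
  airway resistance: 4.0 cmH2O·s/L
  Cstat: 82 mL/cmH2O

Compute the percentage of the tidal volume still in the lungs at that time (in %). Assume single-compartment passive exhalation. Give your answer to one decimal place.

τ = R × C = 4.0 × 82 mL/cmH2O = 4.0 × 0.082 L/cmH2O = 0.328 s.
Passive exhalation: V(t)/V₀ = e^(−t/τ) = e^(−0.51/0.328) = 0.2112.
Fraction remaining = 0.2112 → 21.12%.

21.1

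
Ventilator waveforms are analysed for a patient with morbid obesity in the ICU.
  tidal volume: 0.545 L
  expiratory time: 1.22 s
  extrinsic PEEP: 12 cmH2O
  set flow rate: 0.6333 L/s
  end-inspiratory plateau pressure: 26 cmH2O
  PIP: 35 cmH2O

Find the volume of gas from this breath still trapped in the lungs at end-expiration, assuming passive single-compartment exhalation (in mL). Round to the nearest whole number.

60

R = (PIP − Pplat)/V̇ = (35 − 26) / 0.6333 = 9.0/0.6333 = 14.211 cmH2O·s/L.
C = Vt/(Pplat − PEEP) = 545.0 / (26 − 12) = 545.0/14.0 = 38.929 mL/cmH2O.
τ = R × C = 14.211 × 0.03893 L/cmH2O = 0.5532 s.
Fraction remaining = e^(−Te/τ) = e^(−1.22/0.5532) = 0.1102.
Trapped volume = 545.0 × 0.1102 = 60.059 mL.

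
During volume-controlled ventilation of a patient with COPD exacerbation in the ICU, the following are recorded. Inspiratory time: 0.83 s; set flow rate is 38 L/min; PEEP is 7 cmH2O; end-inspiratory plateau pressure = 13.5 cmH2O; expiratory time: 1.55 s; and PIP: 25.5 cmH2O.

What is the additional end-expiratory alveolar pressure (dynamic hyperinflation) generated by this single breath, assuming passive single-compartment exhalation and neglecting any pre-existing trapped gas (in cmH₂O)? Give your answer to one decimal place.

2.4

Flow: 38 L/min ÷ 60 = 0.6333 L/s.
Vt = flow × Ti = 0.6333 L/s × 0.83 s × 1000 mL/L = 525.64 mL.
R = (PIP − Pplat)/V̇ = (25.5 − 13.5) / 0.6333 = 12.0/0.6333 = 18.948 cmH2O·s/L.
C = Vt/(Pplat − PEEP) = 525.64 / (13.5 − 7) = 525.64/6.5 = 80.868 mL/cmH2O.
τ = R × C = 18.948 × 0.08087 L/cmH2O = 1.532 s.
Fraction remaining = e^(−Te/τ) = e^(−1.55/1.532) = 0.3636; trapped volume = 525.64 × 0.3636 = 191.12 mL.
Additional alveolar pressure from trapping ≈ V_trapped / C = 191.12 / 80.868 = 2.363 cmH2O.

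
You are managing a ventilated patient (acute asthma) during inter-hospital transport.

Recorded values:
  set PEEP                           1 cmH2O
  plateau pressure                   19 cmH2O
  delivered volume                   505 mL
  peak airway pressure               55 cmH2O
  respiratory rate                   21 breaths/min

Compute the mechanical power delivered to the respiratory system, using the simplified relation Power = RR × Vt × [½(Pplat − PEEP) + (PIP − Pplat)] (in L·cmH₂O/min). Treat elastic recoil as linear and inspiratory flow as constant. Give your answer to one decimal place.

Per-breath work = Vt × [½(Pplat−PEEP) + (PIP−Pplat)] = 0.505 × [0.5×18.0 + 36.0] = 0.505 × 45.0 = 22.725 L·cmH2O.
Power = 21 × 22.725 = 477.23 L·cmH2O/min.

477.2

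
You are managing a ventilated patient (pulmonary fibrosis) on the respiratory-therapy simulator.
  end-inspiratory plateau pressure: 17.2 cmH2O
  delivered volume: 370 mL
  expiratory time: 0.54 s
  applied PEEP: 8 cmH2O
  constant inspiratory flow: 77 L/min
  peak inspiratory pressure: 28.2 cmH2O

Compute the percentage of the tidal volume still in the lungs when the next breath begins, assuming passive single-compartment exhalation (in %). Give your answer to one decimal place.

20.9

Flow: 77 L/min ÷ 60 = 1.2833 L/s.
R = (PIP − Pplat)/V̇ = (28.2 − 17.2) / 1.2833 = 11.0/1.2833 = 8.572 cmH2O·s/L.
C = Vt/(Pplat − PEEP) = 370.0 / (17.2 − 8) = 370.0/9.2 = 40.217 mL/cmH2O.
τ = R × C = 8.572 × 0.04022 L/cmH2O = 0.3448 s.
Fraction remaining at end-expiration = e^(−Te/τ) = e^(−0.54/0.3448) = 0.2089 → 20.89%.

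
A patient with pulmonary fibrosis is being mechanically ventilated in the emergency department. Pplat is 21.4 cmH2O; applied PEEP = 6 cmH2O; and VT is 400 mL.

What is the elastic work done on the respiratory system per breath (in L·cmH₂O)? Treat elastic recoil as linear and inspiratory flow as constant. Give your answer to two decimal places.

Elastic work ≈ ½ × (Pplat − PEEP) × Vt = 0.5 × (21.4 − 6) × 0.400 L = 0.5 × 15.4 × 0.400 = 3.08 L·cmH2O.

3.08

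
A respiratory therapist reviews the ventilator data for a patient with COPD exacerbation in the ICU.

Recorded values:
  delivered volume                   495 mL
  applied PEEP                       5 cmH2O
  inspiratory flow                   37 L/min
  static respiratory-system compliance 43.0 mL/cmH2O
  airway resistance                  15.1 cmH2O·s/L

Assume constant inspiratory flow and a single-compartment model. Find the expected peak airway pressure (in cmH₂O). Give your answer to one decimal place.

Flow: 37 L/min ÷ 60 = 0.6167 L/s.
Equation of motion (constant flow): PIP = Vt/C + R·V̇ + PEEP.
PIP = 495/43.0 + 15.1×0.6167 + 5 = 11.512 + 9.312 + 5 = 25.824 cmH2O.

25.8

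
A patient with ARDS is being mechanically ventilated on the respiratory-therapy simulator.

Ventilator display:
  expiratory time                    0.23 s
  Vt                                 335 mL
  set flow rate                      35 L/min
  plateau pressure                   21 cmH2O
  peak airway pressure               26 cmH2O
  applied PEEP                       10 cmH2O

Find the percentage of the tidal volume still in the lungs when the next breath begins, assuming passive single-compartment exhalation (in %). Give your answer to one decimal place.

41.4

Flow: 35 L/min ÷ 60 = 0.5833 L/s.
R = (PIP − Pplat)/V̇ = (26 − 21) / 0.5833 = 5.0/0.5833 = 8.572 cmH2O·s/L.
C = Vt/(Pplat − PEEP) = 335.0 / (21 − 10) = 335.0/11.0 = 30.455 mL/cmH2O.
τ = R × C = 8.572 × 0.03046 L/cmH2O = 0.2611 s.
Fraction remaining at end-expiration = e^(−Te/τ) = e^(−0.23/0.2611) = 0.4144 → 41.44%.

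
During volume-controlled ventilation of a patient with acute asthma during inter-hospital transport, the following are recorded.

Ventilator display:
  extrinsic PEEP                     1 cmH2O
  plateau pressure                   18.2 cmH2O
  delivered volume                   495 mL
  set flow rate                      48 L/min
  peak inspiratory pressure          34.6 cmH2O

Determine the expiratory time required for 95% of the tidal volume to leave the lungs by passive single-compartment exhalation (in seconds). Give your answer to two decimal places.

1.77

Flow: 48 L/min ÷ 60 = 0.8 L/s.
R = (PIP − Pplat)/V̇ = (34.6 − 18.2) / 0.8 = 16.4/0.8 = 20.5 cmH2O·s/L.
C = Vt/(Pplat − PEEP) = 495.0 / (18.2 − 1) = 495.0/17.2 = 28.779 mL/cmH2O.
τ = R × C = 20.5 × 0.02878 L/cmH2O = 0.59 s.
t = −τ·ln(1 − 0.95) = −0.59·ln(0.05) = 1.767 s.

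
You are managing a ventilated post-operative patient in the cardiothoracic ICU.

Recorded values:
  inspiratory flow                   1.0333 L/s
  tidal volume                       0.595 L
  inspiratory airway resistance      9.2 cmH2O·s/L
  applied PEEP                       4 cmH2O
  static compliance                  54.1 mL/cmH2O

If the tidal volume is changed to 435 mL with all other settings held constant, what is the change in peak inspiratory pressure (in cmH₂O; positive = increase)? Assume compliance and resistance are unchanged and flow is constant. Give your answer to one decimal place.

PIP = Vt/C + R·V̇ + PEEP (constant-flow equation of motion).
Only the elastic term changes: ΔPIP = ΔVt / C = (435 − 595) / 54.1 = -2.957 cmH2O.

-3.0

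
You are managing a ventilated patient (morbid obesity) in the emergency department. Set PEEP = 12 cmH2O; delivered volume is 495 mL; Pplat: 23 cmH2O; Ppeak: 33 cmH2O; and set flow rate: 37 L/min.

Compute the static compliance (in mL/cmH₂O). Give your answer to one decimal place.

Cstat = Vt / (Pplat − PEEP) = 495 / (23 − 12) = 495 / 11.0 = 45.0 mL/cmH2O.

45.0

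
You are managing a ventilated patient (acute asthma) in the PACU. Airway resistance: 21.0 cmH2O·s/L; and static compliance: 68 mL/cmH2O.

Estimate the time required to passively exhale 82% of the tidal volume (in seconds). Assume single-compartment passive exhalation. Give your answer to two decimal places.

2.45

τ = R × C = 21.0 × 68 mL/cmH2O = 21.0 × 0.068 L/cmH2O = 1.428 s.
Exhaled fraction f = 1 − e^(−t/τ) → t = −τ·ln(1 − f) = −1.428·ln(0.18) = 2.449 s.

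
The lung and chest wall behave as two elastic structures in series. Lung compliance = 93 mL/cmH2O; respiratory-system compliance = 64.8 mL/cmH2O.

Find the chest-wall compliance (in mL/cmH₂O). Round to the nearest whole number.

214

1/Ccw = 1/Crs − 1/CL.
1/Ccw = 1/64.8 − 1/93 = 0.004679.
Ccw = 213.72 mL/cmH2O.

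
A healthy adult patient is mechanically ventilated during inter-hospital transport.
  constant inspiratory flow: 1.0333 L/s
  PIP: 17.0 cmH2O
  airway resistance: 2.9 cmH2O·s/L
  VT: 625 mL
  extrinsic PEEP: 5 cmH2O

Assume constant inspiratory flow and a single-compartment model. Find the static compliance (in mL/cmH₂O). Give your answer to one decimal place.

69.4

Equation of motion (constant flow): PIP = Vt/C + R·V̇ + PEEP.
Vt/C = PIP − R·V̇ − PEEP = 17.0 − 2.9×1.0333 − 5 = 17.0 − 2.997 − 5 = 9.003 cmH2O.
C = Vt / 9.003 = 625 / 9.003 = 69.421 mL/cmH2O.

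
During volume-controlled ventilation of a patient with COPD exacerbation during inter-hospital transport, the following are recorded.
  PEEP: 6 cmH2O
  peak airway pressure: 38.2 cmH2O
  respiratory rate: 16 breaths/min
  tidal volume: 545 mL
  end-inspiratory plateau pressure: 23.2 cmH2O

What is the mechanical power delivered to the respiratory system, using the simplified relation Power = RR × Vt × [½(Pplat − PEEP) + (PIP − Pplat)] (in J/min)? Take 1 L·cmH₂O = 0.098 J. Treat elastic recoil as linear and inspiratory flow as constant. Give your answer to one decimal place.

20.2

Per-breath work = Vt × [½(Pplat−PEEP) + (PIP−Pplat)] = 0.545 × [0.5×17.2 + 15.0] = 0.545 × 23.6 = 12.862 L·cmH2O.
Power = 16 × 12.862 = 205.79 L·cmH2O/min.
× 0.098 J/(L·cmH2O) → 20.167 J/min.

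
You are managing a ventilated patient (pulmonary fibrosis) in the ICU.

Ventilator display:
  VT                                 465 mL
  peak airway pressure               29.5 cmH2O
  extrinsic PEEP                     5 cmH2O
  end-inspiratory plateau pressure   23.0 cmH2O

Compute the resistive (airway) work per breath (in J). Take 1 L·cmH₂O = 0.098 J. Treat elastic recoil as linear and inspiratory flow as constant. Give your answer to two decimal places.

0.30

With constant inspiratory flow the resistive pressure is constant at PIP − Pplat = 29.5 − 23.0 = 6.5 cmH2O, so resistive work = 6.5 × 0.465 = 3.023 L·cmH2O.
× 0.098 J/(L·cmH2O) → 0.2963 J.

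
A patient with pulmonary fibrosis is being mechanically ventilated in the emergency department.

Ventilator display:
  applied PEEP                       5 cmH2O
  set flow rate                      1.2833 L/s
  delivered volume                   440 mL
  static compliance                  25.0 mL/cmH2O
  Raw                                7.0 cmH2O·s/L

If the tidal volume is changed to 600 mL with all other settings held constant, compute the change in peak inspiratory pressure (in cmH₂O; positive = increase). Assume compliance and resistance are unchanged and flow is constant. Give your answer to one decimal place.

6.4

PIP = Vt/C + R·V̇ + PEEP (constant-flow equation of motion).
Only the elastic term changes: ΔPIP = ΔVt / C = (600 − 440) / 25.0 = 6.4 cmH2O.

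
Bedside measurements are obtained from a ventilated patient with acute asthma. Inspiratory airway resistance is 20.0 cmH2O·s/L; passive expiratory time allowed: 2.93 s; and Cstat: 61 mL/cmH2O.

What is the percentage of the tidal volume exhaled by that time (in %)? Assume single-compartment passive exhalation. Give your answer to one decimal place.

τ = R × C = 20.0 × 61 mL/cmH2O = 20.0 × 0.061 L/cmH2O = 1.22 s.
Passive exhalation: V(t)/V₀ = e^(−t/τ) = e^(−2.93/1.22) = 0.09057.
Fraction exhaled = 1 − 0.09057 = 0.9094 → 90.94%.

90.9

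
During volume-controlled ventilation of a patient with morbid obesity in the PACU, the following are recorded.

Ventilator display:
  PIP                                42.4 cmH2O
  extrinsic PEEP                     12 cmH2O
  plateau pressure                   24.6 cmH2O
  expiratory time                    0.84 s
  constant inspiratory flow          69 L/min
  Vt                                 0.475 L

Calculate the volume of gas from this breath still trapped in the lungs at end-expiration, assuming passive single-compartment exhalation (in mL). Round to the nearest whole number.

113

Flow: 69 L/min ÷ 60 = 1.15 L/s.
R = (PIP − Pplat)/V̇ = (42.4 − 24.6) / 1.15 = 17.8/1.15 = 15.478 cmH2O·s/L.
C = Vt/(Pplat − PEEP) = 475.0 / (24.6 − 12) = 475.0/12.6 = 37.698 mL/cmH2O.
τ = R × C = 15.478 × 0.0377 L/cmH2O = 0.5835 s.
Fraction remaining = e^(−Te/τ) = e^(−0.84/0.5835) = 0.237.
Trapped volume = 475.0 × 0.237 = 112.58 mL.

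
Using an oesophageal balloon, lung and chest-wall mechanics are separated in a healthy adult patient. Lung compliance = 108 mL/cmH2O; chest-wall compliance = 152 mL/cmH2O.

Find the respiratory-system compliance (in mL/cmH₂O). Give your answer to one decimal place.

63.1

Lung and chest wall are elastances in series: 1/Crs = 1/CL + 1/Ccw.
1/Crs = 1/108 + 1/152 = 0.01584.
Crs = 63.131 mL/cmH2O.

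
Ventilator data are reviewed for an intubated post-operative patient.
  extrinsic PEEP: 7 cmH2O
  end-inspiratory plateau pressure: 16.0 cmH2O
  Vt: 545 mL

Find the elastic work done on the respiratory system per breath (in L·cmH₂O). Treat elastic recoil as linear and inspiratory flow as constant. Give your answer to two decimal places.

Elastic work ≈ ½ × (Pplat − PEEP) × Vt = 0.5 × (16.0 − 7) × 0.545 L = 0.5 × 9.0 × 0.545 = 2.453 L·cmH2O.

2.45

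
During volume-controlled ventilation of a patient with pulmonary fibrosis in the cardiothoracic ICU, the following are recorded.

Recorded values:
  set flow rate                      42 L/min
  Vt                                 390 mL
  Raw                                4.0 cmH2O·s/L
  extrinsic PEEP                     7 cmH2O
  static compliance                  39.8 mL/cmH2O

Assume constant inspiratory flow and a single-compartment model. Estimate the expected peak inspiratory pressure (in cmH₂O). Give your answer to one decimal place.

Flow: 42 L/min ÷ 60 = 0.7 L/s.
Equation of motion (constant flow): PIP = Vt/C + R·V̇ + PEEP.
PIP = 390/39.8 + 4.0×0.7 + 7 = 9.799 + 2.8 + 7 = 19.599 cmH2O.

19.6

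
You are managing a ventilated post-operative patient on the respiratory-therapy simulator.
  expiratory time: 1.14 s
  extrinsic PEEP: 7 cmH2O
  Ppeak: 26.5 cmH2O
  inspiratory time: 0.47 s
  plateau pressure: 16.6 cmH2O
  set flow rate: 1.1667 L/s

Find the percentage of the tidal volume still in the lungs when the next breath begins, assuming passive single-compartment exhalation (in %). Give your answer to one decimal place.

Vt = flow × Ti = 1.1667 L/s × 0.47 s × 1000 mL/L = 548.35 mL.
R = (PIP − Pplat)/V̇ = (26.5 − 16.6) / 1.1667 = 9.9/1.1667 = 8.485 cmH2O·s/L.
C = Vt/(Pplat − PEEP) = 548.35 / (16.6 − 7) = 548.35/9.6 = 57.12 mL/cmH2O.
τ = R × C = 8.485 × 0.05712 L/cmH2O = 0.4847 s.
Fraction remaining at end-expiration = e^(−Te/τ) = e^(−1.14/0.4847) = 0.09518 → 9.518%.

9.5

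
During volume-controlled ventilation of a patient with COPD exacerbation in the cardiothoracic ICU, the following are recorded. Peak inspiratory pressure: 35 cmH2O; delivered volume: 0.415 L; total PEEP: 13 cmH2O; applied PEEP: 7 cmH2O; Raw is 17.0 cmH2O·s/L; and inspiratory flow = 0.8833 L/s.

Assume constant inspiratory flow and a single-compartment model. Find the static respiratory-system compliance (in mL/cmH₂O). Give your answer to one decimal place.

Total PEEP = 13 cmH2O (set 7 + intrinsic 6); this is the baseline alveolar pressure.
Equation of motion (constant flow): PIP = Vt/C + R·V̇ + PEEP.
Vt/C = PIP − R·V̇ − PEEP = 35 − 17.0×0.8833 − 13 = 35 − 15.016 − 13 = 6.984 cmH2O.
C = Vt / 6.984 = 415 / 6.984 = 59.422 mL/cmH2O.

59.4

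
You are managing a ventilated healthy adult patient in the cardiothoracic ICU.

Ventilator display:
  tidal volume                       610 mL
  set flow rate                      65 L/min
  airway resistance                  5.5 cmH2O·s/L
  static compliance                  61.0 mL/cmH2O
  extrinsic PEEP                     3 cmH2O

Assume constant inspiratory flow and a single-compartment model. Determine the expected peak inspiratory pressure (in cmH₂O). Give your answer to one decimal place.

19.0

Flow: 65 L/min ÷ 60 = 1.0833 L/s.
Equation of motion (constant flow): PIP = Vt/C + R·V̇ + PEEP.
PIP = 610/61.0 + 5.5×1.0833 + 3 = 10.0 + 5.958 + 3 = 18.958 cmH2O.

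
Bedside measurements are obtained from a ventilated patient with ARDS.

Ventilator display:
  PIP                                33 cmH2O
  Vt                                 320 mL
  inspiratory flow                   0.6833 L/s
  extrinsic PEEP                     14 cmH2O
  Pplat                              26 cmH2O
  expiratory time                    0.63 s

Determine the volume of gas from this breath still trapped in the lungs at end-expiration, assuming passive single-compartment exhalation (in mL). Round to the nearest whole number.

32

R = (PIP − Pplat)/V̇ = (33 − 26) / 0.6833 = 7.0/0.6833 = 10.244 cmH2O·s/L.
C = Vt/(Pplat − PEEP) = 320.0 / (26 − 14) = 320.0/12.0 = 26.667 mL/cmH2O.
τ = R × C = 10.244 × 0.02667 L/cmH2O = 0.2732 s.
Fraction remaining = e^(−Te/τ) = e^(−0.63/0.2732) = 0.09966.
Trapped volume = 320.0 × 0.09966 = 31.891 mL.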